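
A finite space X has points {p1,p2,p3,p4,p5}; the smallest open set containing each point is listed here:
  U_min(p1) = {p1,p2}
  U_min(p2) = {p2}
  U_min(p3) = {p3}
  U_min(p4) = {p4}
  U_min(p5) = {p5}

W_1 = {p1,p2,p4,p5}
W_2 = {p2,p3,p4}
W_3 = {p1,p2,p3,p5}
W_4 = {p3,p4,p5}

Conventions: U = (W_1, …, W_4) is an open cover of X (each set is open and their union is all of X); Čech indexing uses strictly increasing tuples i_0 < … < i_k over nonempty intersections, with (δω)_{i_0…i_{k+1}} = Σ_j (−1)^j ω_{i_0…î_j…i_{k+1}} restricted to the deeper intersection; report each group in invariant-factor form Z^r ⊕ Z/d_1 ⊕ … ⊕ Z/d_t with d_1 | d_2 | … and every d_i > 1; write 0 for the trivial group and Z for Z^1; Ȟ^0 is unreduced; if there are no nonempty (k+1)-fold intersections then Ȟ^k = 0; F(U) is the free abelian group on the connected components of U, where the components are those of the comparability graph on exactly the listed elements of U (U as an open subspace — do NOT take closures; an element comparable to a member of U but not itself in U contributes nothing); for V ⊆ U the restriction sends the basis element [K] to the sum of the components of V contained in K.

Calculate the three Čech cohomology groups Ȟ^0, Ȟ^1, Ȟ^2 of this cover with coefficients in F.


Ȟ^0(U;F) ≅ Z^4, Ȟ^1(U;F) ≅ 0, Ȟ^2(U;F) ≅ 0

nerve of the cover:
  W12={p2,p4} W13={p1,p2,p5} W14={p4,p5} W23={p2,p3} W24={p3,p4} W34={p3,p5}
  W123={p2} W124={p4} W134={p5} W234={p3}
components per intersection:
  W1: {p1,p2} {p4} {p5}
  W2: {p2} {p3} {p4}
  W3: {p1,p2} {p3} {p5}
  W4: {p3} {p4} {p5}
  W12: {p2} {p4}
  W13: {p1,p2} {p5}
  W14: {p4} {p5}
  W23: {p2} {p3}
  W24: {p3} {p4}
  W34: {p3} {p5}
  W123: {p2}
  W124: {p4}
  W134: {p5}
  W234: {p3}
C dims 12,12,4; δ0: rk 8, SNF 1^8; δ1: rk 4, SNF 1^4
Ȟ^0 = (12 − 8) − 0 = 4, so Ȟ^0 ≅ Z^4
Ȟ^1 = (12 − 4) − 8 = 0, so Ȟ^1 ≅ 0
Ȟ^2 = (4 − 0) − 4 = 0, so Ȟ^2 ≅ 0


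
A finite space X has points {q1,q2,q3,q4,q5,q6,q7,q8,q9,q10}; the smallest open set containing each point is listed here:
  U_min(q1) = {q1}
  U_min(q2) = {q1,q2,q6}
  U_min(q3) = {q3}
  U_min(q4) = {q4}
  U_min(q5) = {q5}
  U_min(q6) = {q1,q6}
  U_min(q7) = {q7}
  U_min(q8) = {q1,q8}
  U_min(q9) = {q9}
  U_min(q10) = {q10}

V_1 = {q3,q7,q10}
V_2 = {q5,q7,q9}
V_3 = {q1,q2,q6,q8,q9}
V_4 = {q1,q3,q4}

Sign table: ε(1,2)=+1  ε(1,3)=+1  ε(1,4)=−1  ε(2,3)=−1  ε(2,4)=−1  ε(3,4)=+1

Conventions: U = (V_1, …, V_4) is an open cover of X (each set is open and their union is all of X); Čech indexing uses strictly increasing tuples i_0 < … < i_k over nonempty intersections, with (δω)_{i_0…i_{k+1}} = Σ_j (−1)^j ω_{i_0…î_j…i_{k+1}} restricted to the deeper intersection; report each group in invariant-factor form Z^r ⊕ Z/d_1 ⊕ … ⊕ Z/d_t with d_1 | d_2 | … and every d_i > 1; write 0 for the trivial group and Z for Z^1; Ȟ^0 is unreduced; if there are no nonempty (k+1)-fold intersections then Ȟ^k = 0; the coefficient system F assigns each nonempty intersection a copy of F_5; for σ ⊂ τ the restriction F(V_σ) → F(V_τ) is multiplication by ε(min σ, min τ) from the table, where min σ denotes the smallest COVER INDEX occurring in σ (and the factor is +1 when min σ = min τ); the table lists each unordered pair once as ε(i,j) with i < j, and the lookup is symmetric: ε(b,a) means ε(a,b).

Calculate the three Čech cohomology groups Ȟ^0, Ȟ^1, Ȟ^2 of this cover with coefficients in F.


cover nerve:
  V12={q7} V14={q3} V23={q9} V34={q1}
C dims 4,4; δ0: rk_F5 3
Ȟ^0: (4−3)−0=1 ⇒ Z/5
Ȟ^1: (4−0)−3=1 ⇒ Z/5
Ȟ^2: (0−0)−0=0 ⇒ 0

Ȟ^0(U;F) ≅ Z/5,  Ȟ^1(U;F) ≅ Z/5,  Ȟ^2(U;F) ≅ 0


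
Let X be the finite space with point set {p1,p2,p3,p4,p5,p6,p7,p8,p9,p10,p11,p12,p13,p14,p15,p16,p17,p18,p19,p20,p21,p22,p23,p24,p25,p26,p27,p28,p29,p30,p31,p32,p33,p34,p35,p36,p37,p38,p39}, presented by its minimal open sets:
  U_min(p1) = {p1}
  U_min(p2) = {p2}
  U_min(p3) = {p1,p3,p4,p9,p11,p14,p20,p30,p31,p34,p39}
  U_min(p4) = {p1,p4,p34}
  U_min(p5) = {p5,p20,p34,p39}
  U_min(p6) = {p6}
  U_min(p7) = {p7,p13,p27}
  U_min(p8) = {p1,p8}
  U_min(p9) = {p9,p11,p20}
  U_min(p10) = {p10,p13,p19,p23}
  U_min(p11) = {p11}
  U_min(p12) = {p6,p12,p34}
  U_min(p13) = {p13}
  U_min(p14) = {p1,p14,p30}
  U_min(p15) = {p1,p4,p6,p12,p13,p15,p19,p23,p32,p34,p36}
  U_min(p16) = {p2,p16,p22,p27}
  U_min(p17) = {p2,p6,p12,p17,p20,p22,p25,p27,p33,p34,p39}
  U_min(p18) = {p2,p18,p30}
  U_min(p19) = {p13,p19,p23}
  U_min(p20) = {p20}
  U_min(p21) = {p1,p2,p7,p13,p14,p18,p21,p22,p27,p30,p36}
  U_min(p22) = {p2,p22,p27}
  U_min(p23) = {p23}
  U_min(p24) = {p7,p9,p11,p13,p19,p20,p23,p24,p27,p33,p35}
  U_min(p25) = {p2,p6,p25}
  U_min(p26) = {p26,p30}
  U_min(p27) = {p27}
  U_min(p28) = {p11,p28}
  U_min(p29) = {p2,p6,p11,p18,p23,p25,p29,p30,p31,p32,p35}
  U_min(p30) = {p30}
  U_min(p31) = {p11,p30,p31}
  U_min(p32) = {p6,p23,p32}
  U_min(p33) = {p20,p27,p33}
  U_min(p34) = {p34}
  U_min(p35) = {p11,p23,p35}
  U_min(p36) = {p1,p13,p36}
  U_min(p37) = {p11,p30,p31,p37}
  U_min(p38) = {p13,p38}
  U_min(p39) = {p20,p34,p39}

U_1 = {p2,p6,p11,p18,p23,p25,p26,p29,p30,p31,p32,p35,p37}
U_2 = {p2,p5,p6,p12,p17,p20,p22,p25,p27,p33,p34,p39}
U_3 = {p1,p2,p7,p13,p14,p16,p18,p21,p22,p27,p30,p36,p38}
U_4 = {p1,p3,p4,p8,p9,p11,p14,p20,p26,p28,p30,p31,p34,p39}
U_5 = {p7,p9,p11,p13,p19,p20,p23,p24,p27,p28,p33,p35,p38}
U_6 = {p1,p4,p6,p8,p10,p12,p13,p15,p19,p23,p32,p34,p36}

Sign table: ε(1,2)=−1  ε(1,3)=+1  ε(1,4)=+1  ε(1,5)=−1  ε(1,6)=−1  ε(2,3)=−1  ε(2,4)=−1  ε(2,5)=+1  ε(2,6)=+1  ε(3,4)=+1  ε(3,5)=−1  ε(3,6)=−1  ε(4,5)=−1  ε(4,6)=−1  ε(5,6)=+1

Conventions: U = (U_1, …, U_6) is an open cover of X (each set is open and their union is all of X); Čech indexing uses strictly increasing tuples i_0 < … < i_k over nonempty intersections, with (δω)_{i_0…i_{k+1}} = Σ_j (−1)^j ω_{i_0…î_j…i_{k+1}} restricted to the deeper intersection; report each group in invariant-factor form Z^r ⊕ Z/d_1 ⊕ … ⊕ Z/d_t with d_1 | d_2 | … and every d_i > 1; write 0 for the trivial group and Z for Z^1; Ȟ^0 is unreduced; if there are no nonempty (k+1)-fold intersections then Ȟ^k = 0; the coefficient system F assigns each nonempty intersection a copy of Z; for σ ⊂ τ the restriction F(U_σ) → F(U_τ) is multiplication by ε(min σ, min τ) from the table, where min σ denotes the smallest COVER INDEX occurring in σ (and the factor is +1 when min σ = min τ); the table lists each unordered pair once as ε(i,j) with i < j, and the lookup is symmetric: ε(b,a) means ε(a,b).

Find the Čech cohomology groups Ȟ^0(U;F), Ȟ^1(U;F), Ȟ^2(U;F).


nonempty overlaps:
  U12={p2,p6,p25} U13={p2,p18,p30} U14={p11,p26,p30,p31} U15={p11,p23,p35} U16={p6,p23,p32} U23={p2,p22,p27} U24={p20,p34,p39} U25={p20,p27,p33} U26={p6,p12,p34} U34={p1,p14,p30} U35={p7,p13,p27,p38} U36={p1,p13,p36} U45={p9,p11,p20,p28} U46={p1,p4,p8,p34} U56={p13,p19,p23}
  U123={p2} U126={p6} U134={p30} U145={p11} U156={p23} U235={p27} U245={p20} U246={p34} U346={p1} U356={p13}
C dims 6,15,10; δ0: rk 5, SNF 1^5; δ1: rk 10, SNF 1^9·2
degree 0: 6−5−0 = 1 → Ȟ^0 ≅ Z
degree 1: 15−10−5 = 0 → Ȟ^1 ≅ 0
degree 2: 10−0−10 = 0 plus torsion [2] → Ȟ^2 ≅ Z/2

Ȟ^0 = Z, Ȟ^1 = 0 and Ȟ^2 = Z/2


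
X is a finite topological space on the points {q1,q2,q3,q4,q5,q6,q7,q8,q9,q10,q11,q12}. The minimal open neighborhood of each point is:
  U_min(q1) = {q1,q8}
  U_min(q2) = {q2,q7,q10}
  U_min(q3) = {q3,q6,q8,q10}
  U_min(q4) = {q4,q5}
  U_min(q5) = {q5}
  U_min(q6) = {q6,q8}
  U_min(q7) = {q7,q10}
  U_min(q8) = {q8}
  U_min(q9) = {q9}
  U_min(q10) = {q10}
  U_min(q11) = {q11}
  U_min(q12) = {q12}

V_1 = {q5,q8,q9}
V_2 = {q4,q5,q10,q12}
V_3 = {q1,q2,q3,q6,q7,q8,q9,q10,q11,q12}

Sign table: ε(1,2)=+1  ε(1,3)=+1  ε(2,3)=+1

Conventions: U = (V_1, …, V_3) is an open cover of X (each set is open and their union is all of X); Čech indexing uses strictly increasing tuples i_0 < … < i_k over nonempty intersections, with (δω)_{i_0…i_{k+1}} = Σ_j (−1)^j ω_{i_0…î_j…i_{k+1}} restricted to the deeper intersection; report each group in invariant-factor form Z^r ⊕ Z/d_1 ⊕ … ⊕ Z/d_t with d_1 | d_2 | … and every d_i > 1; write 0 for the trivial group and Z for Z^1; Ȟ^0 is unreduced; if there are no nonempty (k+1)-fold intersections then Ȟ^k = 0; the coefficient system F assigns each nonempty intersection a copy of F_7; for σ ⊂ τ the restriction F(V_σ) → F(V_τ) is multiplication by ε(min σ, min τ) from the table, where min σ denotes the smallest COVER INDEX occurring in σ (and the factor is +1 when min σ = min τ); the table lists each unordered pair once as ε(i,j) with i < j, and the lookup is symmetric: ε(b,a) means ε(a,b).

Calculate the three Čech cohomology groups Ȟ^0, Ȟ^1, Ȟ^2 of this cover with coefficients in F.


Ȟ^0(U;F) ≅ Z/7, Ȟ^1(U;F) ≅ Z/7 and Ȟ^2(U;F) ≅ 0

nerve of the cover:
  V12={q5} V13={q8,q9} V23={q10,q12}
C dims 3,3; δ0: rk_F7 2
Ȟ^0 = (3 − 2) − 0 = 1, so Ȟ^0 ≅ Z/7
Ȟ^1 = (3 − 0) − 2 = 1, so Ȟ^1 ≅ Z/7
Ȟ^2 = (0 − 0) − 0 = 0, so Ȟ^2 ≅ 0


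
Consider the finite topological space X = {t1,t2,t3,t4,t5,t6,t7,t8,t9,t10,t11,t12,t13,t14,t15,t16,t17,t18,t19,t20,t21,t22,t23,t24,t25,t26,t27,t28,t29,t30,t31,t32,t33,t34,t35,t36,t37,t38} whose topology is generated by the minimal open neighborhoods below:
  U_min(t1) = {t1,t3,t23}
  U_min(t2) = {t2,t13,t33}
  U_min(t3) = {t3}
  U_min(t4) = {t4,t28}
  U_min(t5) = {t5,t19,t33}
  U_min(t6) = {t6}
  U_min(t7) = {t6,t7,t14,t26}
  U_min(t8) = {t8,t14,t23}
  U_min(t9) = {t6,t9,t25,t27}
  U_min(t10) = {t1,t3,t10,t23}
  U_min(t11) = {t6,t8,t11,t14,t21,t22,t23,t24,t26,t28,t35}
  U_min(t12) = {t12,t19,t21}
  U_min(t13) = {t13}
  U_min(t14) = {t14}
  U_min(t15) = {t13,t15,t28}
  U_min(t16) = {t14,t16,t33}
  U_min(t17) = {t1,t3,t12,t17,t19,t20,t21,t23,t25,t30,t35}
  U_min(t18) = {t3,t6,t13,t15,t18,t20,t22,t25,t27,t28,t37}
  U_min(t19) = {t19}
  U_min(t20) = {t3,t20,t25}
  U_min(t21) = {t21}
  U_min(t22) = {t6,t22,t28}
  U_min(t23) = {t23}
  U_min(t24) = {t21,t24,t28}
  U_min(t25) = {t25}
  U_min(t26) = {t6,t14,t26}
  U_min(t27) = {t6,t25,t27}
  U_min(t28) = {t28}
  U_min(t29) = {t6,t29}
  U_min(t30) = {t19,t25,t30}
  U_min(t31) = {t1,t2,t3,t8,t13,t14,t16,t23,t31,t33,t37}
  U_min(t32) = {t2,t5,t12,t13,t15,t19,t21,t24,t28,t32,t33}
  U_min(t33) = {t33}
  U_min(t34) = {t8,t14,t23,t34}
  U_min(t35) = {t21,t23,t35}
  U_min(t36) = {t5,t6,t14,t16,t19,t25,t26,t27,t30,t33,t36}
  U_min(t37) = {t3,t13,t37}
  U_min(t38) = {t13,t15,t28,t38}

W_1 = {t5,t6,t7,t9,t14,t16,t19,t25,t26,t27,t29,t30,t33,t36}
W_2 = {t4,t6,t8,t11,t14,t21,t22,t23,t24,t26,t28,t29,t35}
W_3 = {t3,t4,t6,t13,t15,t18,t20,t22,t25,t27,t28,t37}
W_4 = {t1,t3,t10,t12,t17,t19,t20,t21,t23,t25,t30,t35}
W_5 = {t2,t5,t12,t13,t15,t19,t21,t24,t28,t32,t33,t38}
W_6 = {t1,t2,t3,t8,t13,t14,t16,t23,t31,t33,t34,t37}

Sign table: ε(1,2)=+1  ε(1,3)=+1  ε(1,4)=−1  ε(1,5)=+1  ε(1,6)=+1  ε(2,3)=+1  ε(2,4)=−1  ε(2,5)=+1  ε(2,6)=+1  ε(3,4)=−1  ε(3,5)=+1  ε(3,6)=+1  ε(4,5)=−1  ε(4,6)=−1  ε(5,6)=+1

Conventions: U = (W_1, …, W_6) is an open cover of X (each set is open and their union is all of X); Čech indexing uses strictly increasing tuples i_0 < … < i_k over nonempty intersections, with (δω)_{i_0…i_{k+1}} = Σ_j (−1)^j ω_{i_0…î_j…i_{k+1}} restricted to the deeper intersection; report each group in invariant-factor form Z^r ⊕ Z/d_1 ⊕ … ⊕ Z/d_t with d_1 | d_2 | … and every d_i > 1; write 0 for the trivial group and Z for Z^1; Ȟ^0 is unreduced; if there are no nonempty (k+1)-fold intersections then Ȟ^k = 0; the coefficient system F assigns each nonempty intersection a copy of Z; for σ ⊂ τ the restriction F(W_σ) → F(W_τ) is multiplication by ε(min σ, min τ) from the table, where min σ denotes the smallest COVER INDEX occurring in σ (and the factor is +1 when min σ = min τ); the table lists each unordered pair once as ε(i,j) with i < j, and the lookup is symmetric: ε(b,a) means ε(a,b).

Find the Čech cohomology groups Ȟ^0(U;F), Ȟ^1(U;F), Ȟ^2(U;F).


Ȟ^0 ≅ Z,  Ȟ^1 ≅ 0,  Ȟ^2 ≅ Z/2

nerve of the cover:
  W12={t6,t14,t26,t29} W13={t6,t25,t27} W14={t19,t25,t30} W15={t5,t19,t33} W16={t14,t16,t33} W23={t4,t6,t22,t28} W24={t21,t23,t35} W25={t21,t24,t28} W26={t8,t14,t23} W34={t3,t20,t25} W35={t13,t15,t28} W36={t3,t13,t37} W45={t12,t19,t21} W46={t1,t3,t23} W56={t2,t13,t33}
  W123={t6} W126={t14} W134={t25} W145={t19} W156={t33} W235={t28} W245={t21} W246={t23} W346={t3} W356={t13}
C dims 6,15,10; δ0: rk 5, SNF 1^5; δ1: rk 10, SNF 1^9·2
Ȟ^0 = (6 − 5) − 0 = 1, so Ȟ^0 ≅ Z
Ȟ^1 = (15 − 10) − 5 = 0, so Ȟ^1 ≅ 0
Ȟ^2 = (10 − 0) − 10 = 0 plus torsion [2], so Ȟ^2 ≅ Z/2


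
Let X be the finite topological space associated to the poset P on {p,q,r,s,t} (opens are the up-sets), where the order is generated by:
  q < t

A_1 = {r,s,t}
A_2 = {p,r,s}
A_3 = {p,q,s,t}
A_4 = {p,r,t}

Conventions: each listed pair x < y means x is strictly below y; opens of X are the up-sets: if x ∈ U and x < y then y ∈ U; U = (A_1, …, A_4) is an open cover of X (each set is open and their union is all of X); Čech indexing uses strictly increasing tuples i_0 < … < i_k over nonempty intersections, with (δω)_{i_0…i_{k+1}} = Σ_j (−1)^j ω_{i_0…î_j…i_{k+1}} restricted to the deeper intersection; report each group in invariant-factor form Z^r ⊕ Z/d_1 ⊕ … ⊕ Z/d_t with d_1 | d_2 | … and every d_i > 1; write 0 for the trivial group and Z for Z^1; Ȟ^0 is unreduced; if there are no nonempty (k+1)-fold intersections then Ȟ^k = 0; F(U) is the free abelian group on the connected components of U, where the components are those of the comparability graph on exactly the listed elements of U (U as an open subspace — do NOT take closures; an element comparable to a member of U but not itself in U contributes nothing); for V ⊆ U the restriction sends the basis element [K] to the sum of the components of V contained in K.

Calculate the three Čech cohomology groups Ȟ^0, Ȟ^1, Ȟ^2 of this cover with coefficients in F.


Ȟ^0 = Z^4; Ȟ^1 = 0; Ȟ^2 = 0

intersection data:
  A12={r,s} A13={s,t} A14={r,t} A23={p,s} A24={p,r} A34={p,t}
  A123={s} A124={r} A134={t} A234={p}
components per intersection:
  A1: {r} {s} {t}
  A2: {p} {r} {s}
  A3: {p} {q,t} {s}
  A4: {p} {r} {t}
  A12: {r} {s}
  A13: {s} {t}
  A14: {r} {t}
  A23: {p} {s}
  A24: {p} {r}
  A34: {p} {t}
  A123: {s}
  A124: {r}
  A134: {t}
  A234: {p}
C dims 12,12,4; δ0: rk 8, SNF 1^8; δ1: rk 4, SNF 1^4
Ȟ^0 = (12 − 8) − 0 = 4, so Ȟ^0 ≅ Z^4
Ȟ^1 = (12 − 4) − 8 = 0, so Ȟ^1 ≅ 0
Ȟ^2 = (4 − 0) − 4 = 0, so Ȟ^2 ≅ 0


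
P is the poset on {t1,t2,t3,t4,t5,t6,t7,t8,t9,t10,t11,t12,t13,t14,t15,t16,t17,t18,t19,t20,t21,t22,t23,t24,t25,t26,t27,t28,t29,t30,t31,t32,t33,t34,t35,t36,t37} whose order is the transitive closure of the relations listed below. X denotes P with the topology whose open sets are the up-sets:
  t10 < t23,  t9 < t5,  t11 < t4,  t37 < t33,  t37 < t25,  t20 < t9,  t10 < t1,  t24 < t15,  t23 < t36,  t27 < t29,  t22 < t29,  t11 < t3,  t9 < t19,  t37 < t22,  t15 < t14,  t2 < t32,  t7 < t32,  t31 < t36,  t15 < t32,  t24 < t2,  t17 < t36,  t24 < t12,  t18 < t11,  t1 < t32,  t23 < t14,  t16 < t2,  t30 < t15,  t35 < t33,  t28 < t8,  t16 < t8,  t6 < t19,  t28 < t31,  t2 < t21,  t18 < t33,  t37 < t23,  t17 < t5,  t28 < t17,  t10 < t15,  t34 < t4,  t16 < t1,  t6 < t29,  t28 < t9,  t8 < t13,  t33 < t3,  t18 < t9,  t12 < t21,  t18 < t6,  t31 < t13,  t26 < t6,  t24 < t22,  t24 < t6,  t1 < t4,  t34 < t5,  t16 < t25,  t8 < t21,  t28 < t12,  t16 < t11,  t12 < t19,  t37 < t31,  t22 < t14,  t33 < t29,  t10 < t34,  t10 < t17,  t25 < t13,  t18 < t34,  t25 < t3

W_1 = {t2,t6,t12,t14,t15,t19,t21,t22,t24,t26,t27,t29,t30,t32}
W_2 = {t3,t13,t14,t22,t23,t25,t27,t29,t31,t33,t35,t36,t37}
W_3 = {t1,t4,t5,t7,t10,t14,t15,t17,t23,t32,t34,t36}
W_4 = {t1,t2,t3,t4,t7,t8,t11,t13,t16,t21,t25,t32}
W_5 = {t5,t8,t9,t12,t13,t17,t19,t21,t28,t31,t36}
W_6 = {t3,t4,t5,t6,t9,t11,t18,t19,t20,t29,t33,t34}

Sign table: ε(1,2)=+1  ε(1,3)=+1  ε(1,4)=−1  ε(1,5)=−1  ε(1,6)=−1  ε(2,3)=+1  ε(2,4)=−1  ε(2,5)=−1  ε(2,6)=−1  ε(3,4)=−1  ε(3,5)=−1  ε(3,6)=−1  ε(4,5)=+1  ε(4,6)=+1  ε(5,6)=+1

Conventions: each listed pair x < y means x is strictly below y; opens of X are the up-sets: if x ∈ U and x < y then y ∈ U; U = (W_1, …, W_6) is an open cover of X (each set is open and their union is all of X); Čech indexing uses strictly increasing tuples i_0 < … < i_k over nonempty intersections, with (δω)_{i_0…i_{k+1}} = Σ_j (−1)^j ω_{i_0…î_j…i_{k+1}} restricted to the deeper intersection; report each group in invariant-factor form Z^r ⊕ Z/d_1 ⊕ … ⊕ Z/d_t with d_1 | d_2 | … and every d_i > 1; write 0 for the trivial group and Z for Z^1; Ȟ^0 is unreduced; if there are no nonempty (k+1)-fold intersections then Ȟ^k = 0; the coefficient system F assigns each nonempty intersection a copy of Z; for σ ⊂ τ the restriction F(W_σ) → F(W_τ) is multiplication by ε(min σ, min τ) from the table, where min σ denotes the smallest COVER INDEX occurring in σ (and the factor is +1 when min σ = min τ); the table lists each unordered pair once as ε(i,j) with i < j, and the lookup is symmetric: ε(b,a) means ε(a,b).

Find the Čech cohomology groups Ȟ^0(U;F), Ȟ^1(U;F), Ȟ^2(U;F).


nonempty overlaps:
  W12={t14,t22,t27,t29} W13={t14,t15,t32} W14={t2,t21,t32} W15={t12,t19,t21} W16={t6,t19,t29} W23={t14,t23,t36} W24={t3,t13,t25} W25={t13,t31,t36} W26={t3,t29,t33} W34={t1,t4,t7,t32} W35={t5,t17,t36} W36={t4,t5,t34} W45={t8,t13,t21} W46={t3,t4,t11} W56={t5,t9,t19}
  W123={t14} W126={t29} W134={t32} W145={t21} W156={t19} W235={t36} W245={t13} W246={t3} W346={t4} W356={t5}
C dims 6,15,10; δ0: rk 5, SNF 1^5; δ1: rk 10, SNF 1^9·2
degree 0: 6−5−0 = 1 → Ȟ^0 ≅ Z
degree 1: 15−10−5 = 0 → Ȟ^1 ≅ 0
degree 2: 10−0−10 = 0 plus torsion [2] → Ȟ^2 ≅ Z/2

Ȟ^0 ≅ Z; Ȟ^1 ≅ 0; Ȟ^2 ≅ Z/2


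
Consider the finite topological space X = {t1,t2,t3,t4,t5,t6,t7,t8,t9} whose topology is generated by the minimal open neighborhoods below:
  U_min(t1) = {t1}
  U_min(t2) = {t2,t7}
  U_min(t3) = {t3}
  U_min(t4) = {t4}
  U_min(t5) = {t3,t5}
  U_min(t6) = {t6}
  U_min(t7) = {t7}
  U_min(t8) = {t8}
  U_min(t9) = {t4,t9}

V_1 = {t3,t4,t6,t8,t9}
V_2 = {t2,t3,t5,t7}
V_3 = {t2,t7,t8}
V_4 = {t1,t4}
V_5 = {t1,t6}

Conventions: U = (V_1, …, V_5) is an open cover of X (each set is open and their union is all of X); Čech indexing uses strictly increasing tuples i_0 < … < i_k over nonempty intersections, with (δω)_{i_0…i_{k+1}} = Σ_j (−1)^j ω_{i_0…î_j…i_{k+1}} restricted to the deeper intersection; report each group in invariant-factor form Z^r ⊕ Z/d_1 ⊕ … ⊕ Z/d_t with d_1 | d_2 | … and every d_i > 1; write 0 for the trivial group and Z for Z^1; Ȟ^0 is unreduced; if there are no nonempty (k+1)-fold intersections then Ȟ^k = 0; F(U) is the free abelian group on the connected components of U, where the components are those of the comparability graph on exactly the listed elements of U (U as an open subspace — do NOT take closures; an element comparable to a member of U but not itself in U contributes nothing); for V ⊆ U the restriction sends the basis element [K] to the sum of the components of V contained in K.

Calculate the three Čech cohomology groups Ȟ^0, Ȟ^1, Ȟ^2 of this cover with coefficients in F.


Ȟ^0 ≅ Z^6; Ȟ^1 ≅ 0; Ȟ^2 ≅ 0

intersection data:
  V12={t3} V13={t8} V14={t4} V15={t6} V23={t2,t7} V45={t1}
components per intersection:
  V1: {t3} {t4,t9} {t6} {t8}
  V2: {t2,t7} {t3,t5}
  V3: {t2,t7} {t8}
  V4: {t1} {t4}
  V5: {t1} {t6}
  V12: {t3}
  V13: {t8}
  V14: {t4}
  V15: {t6}
  V23: {t2,t7}
  V45: {t1}
C dims 12,6; δ0: rk 6, SNF 1^6
Ȟ^0 = (12 − 6) − 0 = 6, so Ȟ^0 ≅ Z^6
Ȟ^1 = (6 − 0) − 6 = 0, so Ȟ^1 ≅ 0
Ȟ^2 = (0 − 0) − 0 = 0, so Ȟ^2 ≅ 0


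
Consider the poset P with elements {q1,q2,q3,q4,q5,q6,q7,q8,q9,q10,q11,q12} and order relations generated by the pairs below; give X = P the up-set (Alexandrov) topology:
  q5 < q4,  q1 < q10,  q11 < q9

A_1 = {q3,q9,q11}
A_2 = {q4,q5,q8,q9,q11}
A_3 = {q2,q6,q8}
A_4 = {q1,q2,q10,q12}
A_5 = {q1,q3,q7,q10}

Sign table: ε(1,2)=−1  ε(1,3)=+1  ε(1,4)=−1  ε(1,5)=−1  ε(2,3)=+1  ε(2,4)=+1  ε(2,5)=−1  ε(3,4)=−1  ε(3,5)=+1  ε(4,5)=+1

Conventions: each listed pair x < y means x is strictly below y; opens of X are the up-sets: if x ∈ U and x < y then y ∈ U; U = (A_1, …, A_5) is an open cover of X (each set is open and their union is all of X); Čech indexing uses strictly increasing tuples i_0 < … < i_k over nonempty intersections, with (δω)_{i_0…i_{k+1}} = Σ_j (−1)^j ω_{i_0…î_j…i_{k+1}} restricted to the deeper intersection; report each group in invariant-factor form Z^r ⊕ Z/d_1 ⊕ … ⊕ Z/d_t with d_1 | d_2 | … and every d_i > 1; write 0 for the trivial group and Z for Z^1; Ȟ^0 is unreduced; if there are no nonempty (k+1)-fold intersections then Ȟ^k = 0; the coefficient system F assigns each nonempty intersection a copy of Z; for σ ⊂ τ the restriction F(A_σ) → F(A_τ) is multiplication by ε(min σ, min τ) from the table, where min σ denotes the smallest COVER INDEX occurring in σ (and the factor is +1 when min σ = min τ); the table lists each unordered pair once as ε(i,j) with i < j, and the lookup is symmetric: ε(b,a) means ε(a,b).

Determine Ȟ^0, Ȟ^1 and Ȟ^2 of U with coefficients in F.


cover nerve:
  A12={q9,q11} A15={q3} A23={q8} A34={q2} A45={q1,q10}
C dims 5,5; δ0: rk 5, SNF 1^4·2
Ȟ^0: (5−5)−0=0 ⇒ 0
Ȟ^1: (5−0)−5=0 plus torsion [2] ⇒ Z/2
Ȟ^2: (0−0)−0=0 ⇒ 0

Ȟ^0 = 0,  Ȟ^1 = Z/2,  Ȟ^2 = 0


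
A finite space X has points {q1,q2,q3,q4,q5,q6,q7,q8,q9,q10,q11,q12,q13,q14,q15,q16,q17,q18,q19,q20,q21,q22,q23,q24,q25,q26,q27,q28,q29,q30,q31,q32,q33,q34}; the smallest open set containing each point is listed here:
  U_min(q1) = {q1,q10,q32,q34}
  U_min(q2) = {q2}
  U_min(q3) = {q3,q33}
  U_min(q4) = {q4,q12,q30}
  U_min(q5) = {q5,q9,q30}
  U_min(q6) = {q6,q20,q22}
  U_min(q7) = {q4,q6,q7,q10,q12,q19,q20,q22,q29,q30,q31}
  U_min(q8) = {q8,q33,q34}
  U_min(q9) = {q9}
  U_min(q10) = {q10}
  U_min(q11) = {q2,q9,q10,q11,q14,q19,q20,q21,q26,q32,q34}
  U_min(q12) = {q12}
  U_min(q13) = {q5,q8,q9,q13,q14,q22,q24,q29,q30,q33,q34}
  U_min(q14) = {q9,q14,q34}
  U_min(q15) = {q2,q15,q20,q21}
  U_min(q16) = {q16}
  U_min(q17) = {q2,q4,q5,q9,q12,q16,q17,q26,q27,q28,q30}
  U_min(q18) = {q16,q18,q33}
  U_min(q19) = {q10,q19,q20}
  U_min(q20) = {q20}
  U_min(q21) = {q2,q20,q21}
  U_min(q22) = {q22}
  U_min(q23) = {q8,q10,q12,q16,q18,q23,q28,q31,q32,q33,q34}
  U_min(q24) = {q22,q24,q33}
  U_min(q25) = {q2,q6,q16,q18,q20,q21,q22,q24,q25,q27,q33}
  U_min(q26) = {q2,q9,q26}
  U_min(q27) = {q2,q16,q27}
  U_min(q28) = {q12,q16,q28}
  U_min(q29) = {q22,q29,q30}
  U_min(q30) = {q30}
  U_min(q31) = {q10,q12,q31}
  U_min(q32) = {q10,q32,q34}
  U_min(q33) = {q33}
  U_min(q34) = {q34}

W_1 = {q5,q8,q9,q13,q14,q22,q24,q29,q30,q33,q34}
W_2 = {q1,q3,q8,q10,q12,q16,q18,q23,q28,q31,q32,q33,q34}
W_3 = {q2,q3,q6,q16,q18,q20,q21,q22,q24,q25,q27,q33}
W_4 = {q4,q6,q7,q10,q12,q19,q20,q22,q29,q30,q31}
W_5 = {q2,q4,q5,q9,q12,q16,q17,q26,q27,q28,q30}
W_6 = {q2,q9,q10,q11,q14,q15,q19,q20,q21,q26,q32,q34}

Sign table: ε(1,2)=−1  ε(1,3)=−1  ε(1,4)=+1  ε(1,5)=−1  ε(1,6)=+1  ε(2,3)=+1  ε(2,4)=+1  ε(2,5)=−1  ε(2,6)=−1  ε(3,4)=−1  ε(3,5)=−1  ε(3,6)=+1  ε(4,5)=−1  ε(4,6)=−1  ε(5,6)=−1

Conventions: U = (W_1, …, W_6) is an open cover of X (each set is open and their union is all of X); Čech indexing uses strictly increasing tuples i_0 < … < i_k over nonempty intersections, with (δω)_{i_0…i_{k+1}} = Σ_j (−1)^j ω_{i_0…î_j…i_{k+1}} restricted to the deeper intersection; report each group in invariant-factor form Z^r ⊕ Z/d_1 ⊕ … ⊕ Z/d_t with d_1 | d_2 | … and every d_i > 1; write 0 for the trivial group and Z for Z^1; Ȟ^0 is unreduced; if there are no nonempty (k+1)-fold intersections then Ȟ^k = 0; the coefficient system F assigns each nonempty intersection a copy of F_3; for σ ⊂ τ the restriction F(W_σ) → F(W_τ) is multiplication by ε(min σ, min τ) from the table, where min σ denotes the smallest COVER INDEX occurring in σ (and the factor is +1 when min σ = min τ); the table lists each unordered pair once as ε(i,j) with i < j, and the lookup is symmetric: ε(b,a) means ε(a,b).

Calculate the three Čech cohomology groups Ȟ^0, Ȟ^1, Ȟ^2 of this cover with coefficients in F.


intersection data:
  W12={q8,q33,q34} W13={q22,q24,q33} W14={q22,q29,q30} W15={q5,q9,q30} W16={q9,q14,q34} W23={q3,q16,q18,q33} W24={q10,q12,q31} W25={q12,q16,q28} W26={q10,q32,q34} W34={q6,q20,q22} W35={q2,q16,q27} W36={q2,q20,q21} W45={q4,q12,q30} W46={q10,q19,q20} W56={q2,q9,q26}
  W123={q33} W126={q34} W134={q22} W145={q30} W156={q9} W235={q16} W245={q12} W246={q10} W346={q20} W356={q2}
C dims 6,15,10; δ0: rk_F3 6; δ1: rk_F3 9
Ȟ^0 = (6 − 6) − 0 = 0, so Ȟ^0 ≅ 0
Ȟ^1 = (15 − 9) − 6 = 0, so Ȟ^1 ≅ 0
Ȟ^2 = (10 − 0) − 9 = 1, so Ȟ^2 ≅ Z/3

Ȟ^0(U;F) ≅ 0,  Ȟ^1(U;F) ≅ 0,  Ȟ^2(U;F) ≅ Z/3


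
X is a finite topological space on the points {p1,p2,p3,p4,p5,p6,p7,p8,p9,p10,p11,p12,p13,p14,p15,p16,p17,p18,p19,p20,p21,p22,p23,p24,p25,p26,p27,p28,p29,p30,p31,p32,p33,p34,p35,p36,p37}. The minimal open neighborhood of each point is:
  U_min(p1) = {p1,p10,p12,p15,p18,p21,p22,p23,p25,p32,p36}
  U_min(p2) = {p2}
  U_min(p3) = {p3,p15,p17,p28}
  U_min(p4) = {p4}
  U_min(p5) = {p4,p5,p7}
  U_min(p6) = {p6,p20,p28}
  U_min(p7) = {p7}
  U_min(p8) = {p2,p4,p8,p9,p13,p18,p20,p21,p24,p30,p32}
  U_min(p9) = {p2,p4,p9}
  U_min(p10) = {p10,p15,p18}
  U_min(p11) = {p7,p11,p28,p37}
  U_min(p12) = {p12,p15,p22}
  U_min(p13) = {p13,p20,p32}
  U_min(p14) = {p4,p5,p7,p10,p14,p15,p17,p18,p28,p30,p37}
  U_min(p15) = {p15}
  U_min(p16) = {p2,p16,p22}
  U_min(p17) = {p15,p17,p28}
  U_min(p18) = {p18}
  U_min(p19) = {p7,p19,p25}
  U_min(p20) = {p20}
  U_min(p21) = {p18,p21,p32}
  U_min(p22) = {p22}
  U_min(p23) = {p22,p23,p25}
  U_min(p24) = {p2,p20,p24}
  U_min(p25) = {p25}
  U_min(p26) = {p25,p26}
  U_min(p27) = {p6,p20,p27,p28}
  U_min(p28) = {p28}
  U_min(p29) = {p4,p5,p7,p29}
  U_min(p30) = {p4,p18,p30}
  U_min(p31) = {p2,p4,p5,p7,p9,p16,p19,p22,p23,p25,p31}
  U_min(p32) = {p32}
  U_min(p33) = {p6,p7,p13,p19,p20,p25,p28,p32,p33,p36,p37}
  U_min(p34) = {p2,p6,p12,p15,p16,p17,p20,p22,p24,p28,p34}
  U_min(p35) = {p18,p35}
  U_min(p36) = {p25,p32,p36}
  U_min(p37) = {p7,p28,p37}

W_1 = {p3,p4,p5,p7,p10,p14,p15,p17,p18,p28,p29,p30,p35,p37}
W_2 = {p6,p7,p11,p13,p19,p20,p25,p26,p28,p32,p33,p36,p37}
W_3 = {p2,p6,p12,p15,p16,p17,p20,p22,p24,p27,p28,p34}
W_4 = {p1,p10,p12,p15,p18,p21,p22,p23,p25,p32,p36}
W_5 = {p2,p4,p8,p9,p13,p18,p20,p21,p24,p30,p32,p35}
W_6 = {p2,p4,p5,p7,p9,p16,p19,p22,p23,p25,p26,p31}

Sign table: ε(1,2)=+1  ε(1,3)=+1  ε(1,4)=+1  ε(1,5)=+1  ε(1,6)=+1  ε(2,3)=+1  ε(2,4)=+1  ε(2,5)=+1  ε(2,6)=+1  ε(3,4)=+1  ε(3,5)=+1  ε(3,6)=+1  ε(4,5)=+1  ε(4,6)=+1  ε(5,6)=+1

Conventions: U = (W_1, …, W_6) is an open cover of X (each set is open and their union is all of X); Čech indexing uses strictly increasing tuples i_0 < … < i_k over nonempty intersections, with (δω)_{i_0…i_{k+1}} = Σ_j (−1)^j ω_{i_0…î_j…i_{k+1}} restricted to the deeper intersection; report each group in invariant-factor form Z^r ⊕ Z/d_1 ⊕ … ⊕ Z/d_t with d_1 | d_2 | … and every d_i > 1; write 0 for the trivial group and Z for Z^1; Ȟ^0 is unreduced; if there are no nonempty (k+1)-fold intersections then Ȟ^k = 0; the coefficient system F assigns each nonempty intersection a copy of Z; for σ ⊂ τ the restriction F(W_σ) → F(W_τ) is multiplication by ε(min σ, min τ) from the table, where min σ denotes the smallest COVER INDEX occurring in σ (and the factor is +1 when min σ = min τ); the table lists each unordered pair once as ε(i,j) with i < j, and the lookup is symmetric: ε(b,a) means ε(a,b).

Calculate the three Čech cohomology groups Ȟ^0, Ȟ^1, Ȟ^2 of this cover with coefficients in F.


Ȟ^0 ≅ Z, Ȟ^1 ≅ 0 and Ȟ^2 ≅ Z/2

nerve of the cover:
  W12={p7,p28,p37} W13={p15,p17,p28} W14={p10,p15,p18} W15={p4,p18,p30,p35} W16={p4,p5,p7} W23={p6,p20,p28} W24={p25,p32,p36} W25={p13,p20,p32} W26={p7,p19,p25,p26} W34={p12,p15,p22} W35={p2,p20,p24} W36={p2,p16,p22} W45={p18,p21,p32} W46={p22,p23,p25} W56={p2,p4,p9}
  W123={p28} W126={p7} W134={p15} W145={p18} W156={p4} W235={p20} W245={p32} W246={p25} W346={p22} W356={p2}
C dims 6,15,10; δ0: rk 5, SNF 1^5; δ1: rk 10, SNF 1^9·2
Ȟ^0 = (6 − 5) − 0 = 1, so Ȟ^0 ≅ Z
Ȟ^1 = (15 − 10) − 5 = 0, so Ȟ^1 ≅ 0
Ȟ^2 = (10 − 0) − 10 = 0 plus torsion [2], so Ȟ^2 ≅ Z/2


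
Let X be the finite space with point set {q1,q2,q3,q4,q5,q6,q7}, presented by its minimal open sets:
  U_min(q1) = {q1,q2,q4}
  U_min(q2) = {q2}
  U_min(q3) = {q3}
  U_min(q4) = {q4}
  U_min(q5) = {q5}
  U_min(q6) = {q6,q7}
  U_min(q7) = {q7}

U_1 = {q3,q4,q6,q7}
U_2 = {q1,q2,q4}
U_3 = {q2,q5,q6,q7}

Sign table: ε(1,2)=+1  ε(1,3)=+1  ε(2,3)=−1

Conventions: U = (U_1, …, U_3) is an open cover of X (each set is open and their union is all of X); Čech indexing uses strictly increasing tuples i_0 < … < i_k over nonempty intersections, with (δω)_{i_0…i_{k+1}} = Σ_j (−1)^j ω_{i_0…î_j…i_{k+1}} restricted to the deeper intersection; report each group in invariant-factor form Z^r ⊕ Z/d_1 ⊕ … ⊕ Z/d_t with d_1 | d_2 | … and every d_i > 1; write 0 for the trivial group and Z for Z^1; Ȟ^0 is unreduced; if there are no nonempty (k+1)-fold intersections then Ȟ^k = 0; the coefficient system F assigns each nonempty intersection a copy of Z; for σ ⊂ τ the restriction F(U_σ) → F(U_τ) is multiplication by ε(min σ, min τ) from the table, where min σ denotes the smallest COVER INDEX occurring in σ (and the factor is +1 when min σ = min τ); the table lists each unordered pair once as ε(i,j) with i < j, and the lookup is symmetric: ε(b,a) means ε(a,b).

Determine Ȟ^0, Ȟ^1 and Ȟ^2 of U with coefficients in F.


intersection data:
  U12={q4} U13={q6,q7} U23={q2}
C dims 3,3; δ0: rk 3, SNF 1^2·2
Ȟ^0 = (3 − 3) − 0 = 0, so Ȟ^0 ≅ 0
Ȟ^1 = (3 − 0) − 3 = 0 plus torsion [2], so Ȟ^1 ≅ Z/2
Ȟ^2 = (0 − 0) − 0 = 0, so Ȟ^2 ≅ 0

Ȟ^0(U;F) ≅ 0; Ȟ^1(U;F) ≅ Z/2; Ȟ^2(U;F) ≅ 0


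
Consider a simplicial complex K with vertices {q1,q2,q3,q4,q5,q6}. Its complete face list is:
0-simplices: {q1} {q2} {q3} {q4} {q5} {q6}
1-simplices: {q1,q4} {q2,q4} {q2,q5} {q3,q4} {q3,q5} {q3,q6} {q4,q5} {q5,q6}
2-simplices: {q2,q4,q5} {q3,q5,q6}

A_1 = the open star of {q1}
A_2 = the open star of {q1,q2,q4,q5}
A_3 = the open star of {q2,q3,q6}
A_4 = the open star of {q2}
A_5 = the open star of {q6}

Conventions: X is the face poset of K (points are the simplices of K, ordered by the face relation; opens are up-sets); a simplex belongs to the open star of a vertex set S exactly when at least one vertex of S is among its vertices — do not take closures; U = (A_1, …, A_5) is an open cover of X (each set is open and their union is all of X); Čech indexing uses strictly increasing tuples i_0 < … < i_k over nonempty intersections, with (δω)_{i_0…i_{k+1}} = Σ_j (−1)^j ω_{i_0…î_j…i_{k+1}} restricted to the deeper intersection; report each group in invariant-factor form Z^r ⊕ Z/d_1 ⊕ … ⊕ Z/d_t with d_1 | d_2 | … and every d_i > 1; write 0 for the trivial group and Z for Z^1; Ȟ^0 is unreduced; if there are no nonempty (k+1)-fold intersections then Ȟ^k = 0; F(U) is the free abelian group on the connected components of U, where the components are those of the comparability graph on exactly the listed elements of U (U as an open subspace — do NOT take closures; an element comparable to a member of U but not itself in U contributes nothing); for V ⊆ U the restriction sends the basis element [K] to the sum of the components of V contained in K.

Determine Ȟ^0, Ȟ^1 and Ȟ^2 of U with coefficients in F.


Ȟ^0(U;F) ≅ Z,  Ȟ^1(U;F) ≅ Z,  Ȟ^2(U;F) ≅ 0

nerve simplices:
  A1={{q1},{q1,q4}} A2={{q1},{q2},{q4},{q5},{q1,q4},{q2,q4},{q2,q5},{q3,q4},{q3,q5},{q4,q5},{q5,q6},{q2,q4,q5},{q3,q5,q6}} A3={{q2},{q3},{q6},{q2,q4},{q2,q5},{q3,q4},{q3,q5},{q3,q6},{q5,q6},{q2,q4,q5},{q3,q5,q6}} A4={{q2},{q2,q4},{q2,q5},{q2,q4,q5}} A5={{q6},{q3,q6},{q5,q6},{q3,q5,q6}}
  A12={{q1},{q1,q4}} A23={{q2},{q2,q4},{q2,q5},{q3,q4},{q3,q5},{q5,q6},{q2,q4,q5},{q3,q5,q6}} A24={{q2},{q2,q4},{q2,q5},{q2,q4,q5}} A25={{q5,q6},{q3,q5,q6}} A34={{q2},{q2,q4},{q2,q5},{q2,q4,q5}} A35={{q6},{q3,q6},{q5,q6},{q3,q5,q6}}
  A234={{q2},{q2,q4},{q2,q5},{q2,q4,q5}} A235={{q5,q6},{q3,q5,q6}}
components per intersection:
  A1: {{q1},{q1,q4}}
  A2: {{q1},{q2},{q4},{q5},{q1,q4},{q2,q4},{q2,q5},{q3,q4},{q3,q5},{q4,q5},{q5,q6},{q2,q4,q5},{q3,q5,q6}}
  A3: {{q2},{q2,q4},{q2,q5},{q2,q4,q5}} {{q3},{q6},{q3,q4},{q3,q5},{q3,q6},{q5,q6},{q3,q5,q6}}
  A4: {{q2},{q2,q4},{q2,q5},{q2,q4,q5}}
  A5: {{q6},{q3,q6},{q5,q6},{q3,q5,q6}}
  A12: {{q1},{q1,q4}}
  A23: {{q2},{q2,q4},{q2,q5},{q2,q4,q5}} {{q3,q4}} {{q3,q5},{q5,q6},{q3,q5,q6}}
  A24: {{q2},{q2,q4},{q2,q5},{q2,q4,q5}}
  A25: {{q5,q6},{q3,q5,q6}}
  A34: {{q2},{q2,q4},{q2,q5},{q2,q4,q5}}
  A35: {{q6},{q3,q6},{q5,q6},{q3,q5,q6}}
  A234: {{q2},{q2,q4},{q2,q5},{q2,q4,q5}}
  A235: {{q5,q6},{q3,q5,q6}}
C dims 6,8,2; δ0: rk 5, SNF 1^5; δ1: rk 2, SNF 1^2
degree 0: 6−5−0 = 1 → Ȟ^0 ≅ Z
degree 1: 8−2−5 = 1 → Ȟ^1 ≅ Z
degree 2: 2−0−2 = 0 → Ȟ^2 ≅ 0


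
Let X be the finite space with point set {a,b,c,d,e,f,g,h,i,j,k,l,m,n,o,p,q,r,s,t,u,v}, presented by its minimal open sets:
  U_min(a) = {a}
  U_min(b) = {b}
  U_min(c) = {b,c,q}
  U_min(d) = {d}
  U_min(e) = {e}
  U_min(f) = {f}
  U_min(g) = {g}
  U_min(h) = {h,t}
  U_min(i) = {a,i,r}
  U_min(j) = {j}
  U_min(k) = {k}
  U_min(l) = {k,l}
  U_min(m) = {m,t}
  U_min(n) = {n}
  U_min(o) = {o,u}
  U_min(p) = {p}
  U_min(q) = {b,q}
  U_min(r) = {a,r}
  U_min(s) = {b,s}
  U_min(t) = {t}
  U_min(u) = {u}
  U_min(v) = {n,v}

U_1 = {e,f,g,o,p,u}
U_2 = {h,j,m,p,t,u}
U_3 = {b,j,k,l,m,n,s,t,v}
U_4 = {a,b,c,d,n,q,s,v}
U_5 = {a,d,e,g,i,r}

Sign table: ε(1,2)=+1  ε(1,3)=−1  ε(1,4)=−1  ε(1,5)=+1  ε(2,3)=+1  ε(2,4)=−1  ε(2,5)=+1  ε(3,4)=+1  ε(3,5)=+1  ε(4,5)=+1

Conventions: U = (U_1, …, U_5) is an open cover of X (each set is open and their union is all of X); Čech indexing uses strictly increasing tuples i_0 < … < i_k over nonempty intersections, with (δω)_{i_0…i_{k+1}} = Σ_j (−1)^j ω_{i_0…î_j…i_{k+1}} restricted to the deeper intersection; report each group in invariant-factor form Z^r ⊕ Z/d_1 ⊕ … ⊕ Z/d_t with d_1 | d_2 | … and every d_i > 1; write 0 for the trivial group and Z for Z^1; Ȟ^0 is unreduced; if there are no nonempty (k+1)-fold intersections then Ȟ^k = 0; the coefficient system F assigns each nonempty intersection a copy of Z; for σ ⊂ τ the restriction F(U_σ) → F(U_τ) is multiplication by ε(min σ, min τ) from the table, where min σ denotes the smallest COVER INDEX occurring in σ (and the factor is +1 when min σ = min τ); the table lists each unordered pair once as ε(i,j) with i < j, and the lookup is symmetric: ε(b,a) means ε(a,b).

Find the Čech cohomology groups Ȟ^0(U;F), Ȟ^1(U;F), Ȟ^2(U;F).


Ȟ^0(U;F) ≅ Z; Ȟ^1(U;F) ≅ Z; Ȟ^2(U;F) ≅ 0

nonempty intersections:
  U12={p,u} U15={e,g} U23={j,m,t} U34={b,n,s,v} U45={a,d}
C dims 5,5; δ0: rk 4, SNF 1^4
Ȟ^0: (5−4)−0=1 ⇒ Z
Ȟ^1: (5−0)−4=1 ⇒ Z
Ȟ^2: (0−0)−0=0 ⇒ 0


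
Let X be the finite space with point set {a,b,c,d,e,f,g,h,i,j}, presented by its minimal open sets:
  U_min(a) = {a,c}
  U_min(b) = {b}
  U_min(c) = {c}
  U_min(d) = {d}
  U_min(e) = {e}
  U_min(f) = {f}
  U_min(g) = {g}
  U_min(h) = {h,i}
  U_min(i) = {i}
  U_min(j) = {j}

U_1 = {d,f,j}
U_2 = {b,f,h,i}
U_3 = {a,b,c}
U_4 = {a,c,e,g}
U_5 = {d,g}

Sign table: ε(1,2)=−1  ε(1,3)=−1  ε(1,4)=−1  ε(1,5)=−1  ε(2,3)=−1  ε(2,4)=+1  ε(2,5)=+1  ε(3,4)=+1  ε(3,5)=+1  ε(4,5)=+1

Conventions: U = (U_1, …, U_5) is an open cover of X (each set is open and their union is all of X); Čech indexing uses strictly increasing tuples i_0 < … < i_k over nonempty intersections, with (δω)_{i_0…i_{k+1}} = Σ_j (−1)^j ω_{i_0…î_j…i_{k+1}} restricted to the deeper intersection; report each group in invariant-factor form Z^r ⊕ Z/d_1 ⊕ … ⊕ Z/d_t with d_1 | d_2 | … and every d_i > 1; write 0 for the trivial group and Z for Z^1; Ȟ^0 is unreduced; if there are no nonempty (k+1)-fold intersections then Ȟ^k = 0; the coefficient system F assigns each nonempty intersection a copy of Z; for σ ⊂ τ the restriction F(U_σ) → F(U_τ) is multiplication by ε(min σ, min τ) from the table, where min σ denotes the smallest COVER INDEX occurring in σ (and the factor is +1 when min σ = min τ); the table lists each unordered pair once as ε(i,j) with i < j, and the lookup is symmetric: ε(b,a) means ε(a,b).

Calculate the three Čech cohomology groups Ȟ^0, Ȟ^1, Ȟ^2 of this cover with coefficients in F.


nonempty overlaps:
  U12={f} U15={d} U23={b} U34={a,c} U45={g}
C dims 5,5; δ0: rk 5, SNF 1^4·2
degree 0: 5−5−0 = 0 → Ȟ^0 ≅ 0
degree 1: 5−0−5 = 0 plus torsion [2] → Ȟ^1 ≅ Z/2
degree 2: 0−0−0 = 0 → Ȟ^2 ≅ 0

Ȟ^0 ≅ 0, Ȟ^1 ≅ Z/2, Ȟ^2 ≅ 0


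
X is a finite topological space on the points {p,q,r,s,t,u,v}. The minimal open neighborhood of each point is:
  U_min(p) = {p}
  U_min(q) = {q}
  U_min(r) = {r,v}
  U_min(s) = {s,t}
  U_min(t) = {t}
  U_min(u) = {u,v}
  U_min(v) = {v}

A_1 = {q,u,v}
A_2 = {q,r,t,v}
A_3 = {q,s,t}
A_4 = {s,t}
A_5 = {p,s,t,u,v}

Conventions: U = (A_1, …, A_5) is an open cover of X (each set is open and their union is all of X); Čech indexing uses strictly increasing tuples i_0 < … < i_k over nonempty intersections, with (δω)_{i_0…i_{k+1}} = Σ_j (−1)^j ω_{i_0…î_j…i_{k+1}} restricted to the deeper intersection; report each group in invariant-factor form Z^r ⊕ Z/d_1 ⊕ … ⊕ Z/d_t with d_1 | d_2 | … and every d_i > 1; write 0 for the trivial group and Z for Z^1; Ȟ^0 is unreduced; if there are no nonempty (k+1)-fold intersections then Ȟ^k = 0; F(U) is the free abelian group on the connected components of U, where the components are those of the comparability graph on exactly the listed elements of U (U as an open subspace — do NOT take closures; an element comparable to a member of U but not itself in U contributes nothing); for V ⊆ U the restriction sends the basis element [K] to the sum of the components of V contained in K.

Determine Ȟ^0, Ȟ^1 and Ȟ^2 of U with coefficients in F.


intersection data:
  A12={q,v} A13={q} A15={u,v} A23={q,t} A24={t} A25={t,v} A34={s,t} A35={s,t} A45={s,t}
  A123={q} A125={v} A234={t} A235={t} A245={t} A345={s,t}
  A2345={t}
components per intersection:
  A1: {q} {u,v}
  A2: {q} {r,v} {t}
  A3: {q} {s,t}
  A4: {s,t}
  A5: {p} {s,t} {u,v}
  A12: {q} {v}
  A13: {q}
  A15: {u,v}
  A23: {q} {t}
  A24: {t}
  A25: {t} {v}
  A34: {s,t}
  A35: {s,t}
  A45: {s,t}
  A123: {q}
  A125: {v}
  A234: {t}
  A235: {t}
  A245: {t}
  A345: {s,t}
  A2345: {t}
C dims 11,12,6,1; δ0: rk 7, SNF 1^7; δ1: rk 5, SNF 1^5; δ2: rk 1, SNF 1^1
Ȟ^0 = (11 − 7) − 0 = 4, so Ȟ^0 ≅ Z^4
Ȟ^1 = (12 − 5) − 7 = 0, so Ȟ^1 ≅ 0
Ȟ^2 = (6 − 1) − 5 = 0, so Ȟ^2 ≅ 0

Ȟ^0 = Z^4; Ȟ^1 = 0; Ȟ^2 = 0


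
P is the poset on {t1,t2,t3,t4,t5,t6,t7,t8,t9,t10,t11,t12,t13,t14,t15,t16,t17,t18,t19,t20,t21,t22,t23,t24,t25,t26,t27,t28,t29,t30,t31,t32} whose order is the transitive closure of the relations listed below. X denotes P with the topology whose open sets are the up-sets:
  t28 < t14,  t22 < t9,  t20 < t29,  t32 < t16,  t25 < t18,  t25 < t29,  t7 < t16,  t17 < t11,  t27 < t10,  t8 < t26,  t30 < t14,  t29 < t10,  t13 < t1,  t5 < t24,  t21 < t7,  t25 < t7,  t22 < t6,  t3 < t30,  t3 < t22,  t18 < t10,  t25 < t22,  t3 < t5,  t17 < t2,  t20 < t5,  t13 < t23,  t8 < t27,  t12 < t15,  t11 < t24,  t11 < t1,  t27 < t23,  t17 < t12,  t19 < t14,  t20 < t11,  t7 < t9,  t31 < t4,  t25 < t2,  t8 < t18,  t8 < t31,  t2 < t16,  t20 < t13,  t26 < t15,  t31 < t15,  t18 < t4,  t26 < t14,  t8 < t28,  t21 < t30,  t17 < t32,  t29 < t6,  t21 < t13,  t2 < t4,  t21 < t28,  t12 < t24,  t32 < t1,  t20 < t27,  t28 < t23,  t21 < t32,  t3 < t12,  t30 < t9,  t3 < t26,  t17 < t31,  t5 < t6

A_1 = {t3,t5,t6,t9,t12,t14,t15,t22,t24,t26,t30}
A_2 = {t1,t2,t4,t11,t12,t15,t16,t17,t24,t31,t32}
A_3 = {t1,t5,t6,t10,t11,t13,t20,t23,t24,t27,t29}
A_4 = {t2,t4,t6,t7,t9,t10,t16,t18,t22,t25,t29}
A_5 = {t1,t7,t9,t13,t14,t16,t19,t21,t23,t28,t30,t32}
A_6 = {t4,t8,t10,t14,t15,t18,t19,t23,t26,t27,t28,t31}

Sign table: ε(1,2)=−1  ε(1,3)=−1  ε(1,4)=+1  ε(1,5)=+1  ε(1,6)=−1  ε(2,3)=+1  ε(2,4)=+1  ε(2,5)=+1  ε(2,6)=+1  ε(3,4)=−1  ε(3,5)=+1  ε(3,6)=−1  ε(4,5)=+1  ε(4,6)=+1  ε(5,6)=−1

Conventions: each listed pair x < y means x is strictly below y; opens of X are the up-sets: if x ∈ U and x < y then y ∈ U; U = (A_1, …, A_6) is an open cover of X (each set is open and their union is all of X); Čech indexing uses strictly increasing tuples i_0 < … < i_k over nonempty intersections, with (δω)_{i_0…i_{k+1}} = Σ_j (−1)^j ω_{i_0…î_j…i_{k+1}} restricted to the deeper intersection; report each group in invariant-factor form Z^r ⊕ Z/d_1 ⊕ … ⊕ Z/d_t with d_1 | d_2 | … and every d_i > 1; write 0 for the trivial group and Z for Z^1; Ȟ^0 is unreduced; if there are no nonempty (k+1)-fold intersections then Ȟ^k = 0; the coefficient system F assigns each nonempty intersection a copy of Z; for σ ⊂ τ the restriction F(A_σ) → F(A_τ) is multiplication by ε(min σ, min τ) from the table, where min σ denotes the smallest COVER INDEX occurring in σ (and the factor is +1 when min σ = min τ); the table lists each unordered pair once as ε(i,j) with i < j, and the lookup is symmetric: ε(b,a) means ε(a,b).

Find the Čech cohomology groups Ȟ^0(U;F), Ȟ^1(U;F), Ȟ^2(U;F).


nerve of the cover:
  A12={t12,t15,t24} A13={t5,t6,t24} A14={t6,t9,t22} A15={t9,t14,t30} A16={t14,t15,t26} A23={t1,t11,t24} A24={t2,t4,t16} A25={t1,t16,t32} A26={t4,t15,t31} A34={t6,t10,t29} A35={t1,t13,t23} A36={t10,t23,t27} A45={t7,t9,t16} A46={t4,t10,t18} A56={t14,t19,t23,t28}
  A123={t24} A126={t15} A134={t6} A145={t9} A156={t14} A235={t1} A245={t16} A246={t4} A346={t10} A356={t23}
C dims 6,15,10; δ0: rk 6, SNF 1^5·2; δ1: rk 9, SNF 1^9
Ȟ^0 = (6 − 6) − 0 = 0, so Ȟ^0 ≅ 0
Ȟ^1 = (15 − 9) − 6 = 0 plus torsion [2], so Ȟ^1 ≅ Z/2
Ȟ^2 = (10 − 0) − 9 = 1, so Ȟ^2 ≅ Z

Ȟ^0 ≅ 0, Ȟ^1 ≅ Z/2, Ȟ^2 ≅ Z
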